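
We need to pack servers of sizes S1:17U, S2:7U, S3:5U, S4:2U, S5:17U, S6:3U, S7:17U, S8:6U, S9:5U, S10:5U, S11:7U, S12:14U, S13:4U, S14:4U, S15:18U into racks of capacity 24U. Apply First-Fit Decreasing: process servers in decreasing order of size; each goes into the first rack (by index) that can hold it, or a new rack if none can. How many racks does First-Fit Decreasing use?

Sorted descending: 18, 17, 17, 17, 14, 7, 7, 6, 5, 5, 5, 4, 4, 3, 2.
rack 1: place 18U, 6U left
rack 2: place 17U, 7U left
rack 3: place 17U, 7U left
rack 4: place 17U, 7U left
rack 5: place 14U, 10U left
rack 2: place 7U, 0U left
rack 3: place 7U, 0U left
rack 1: place 6U, 0U left
rack 4: place 5U, 2U left
rack 5: place 5U, 5U left
rack 5: place 5U, 0U left
rack 6: place 4U, 20U left
rack 6: place 4U, 16U left
rack 6: place 3U, 13U left
rack 4: place 2U, 0U left

6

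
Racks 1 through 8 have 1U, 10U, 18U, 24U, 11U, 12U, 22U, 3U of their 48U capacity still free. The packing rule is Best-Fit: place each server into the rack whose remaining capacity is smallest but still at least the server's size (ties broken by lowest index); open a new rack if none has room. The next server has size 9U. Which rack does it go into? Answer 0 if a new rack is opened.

2

Racks with room: rack 2 (10U), rack 3 (18U), rack 4 (24U), rack 5 (11U), rack 6 (12U), rack 7 (22U).
Tightest fit is rack 2 with 10U free.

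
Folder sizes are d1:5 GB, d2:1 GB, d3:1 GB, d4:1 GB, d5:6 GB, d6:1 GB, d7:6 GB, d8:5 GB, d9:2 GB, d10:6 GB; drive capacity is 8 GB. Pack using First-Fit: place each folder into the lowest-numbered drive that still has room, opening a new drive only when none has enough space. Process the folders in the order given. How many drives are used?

5 drives

drive 1: place d1 (5 GB), 3 GB left
drive 1: place d2 (1 GB), 2 GB left
drive 1: place d3 (1 GB), 1 GB left
drive 1: place d4 (1 GB), 0 GB left
drive 2: place d5 (6 GB), 2 GB left
drive 2: place d6 (1 GB), 1 GB left
drive 3: place d7 (6 GB), 2 GB left
drive 4: place d8 (5 GB), 3 GB left
drive 3: place d9 (2 GB), 0 GB left
drive 5: place d10 (6 GB), 2 GB left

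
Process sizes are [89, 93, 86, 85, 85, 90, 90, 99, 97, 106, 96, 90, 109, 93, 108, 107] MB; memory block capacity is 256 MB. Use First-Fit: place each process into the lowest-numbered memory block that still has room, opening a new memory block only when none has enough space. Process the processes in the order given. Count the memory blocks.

8

89 MB → memory block 1 (remaining 167 MB)
93 MB → memory block 1 (remaining 74 MB)
86 MB → memory block 2 (remaining 170 MB)
85 MB → memory block 2 (remaining 85 MB)
85 MB → memory block 2 (remaining 0 MB)
90 MB → memory block 3 (remaining 166 MB)
90 MB → memory block 3 (remaining 76 MB)
99 MB → memory block 4 (remaining 157 MB)
97 MB → memory block 4 (remaining 60 MB)
106 MB → memory block 5 (remaining 150 MB)
96 MB → memory block 5 (remaining 54 MB)
90 MB → memory block 6 (remaining 166 MB)
109 MB → memory block 6 (remaining 57 MB)
93 MB → memory block 7 (remaining 163 MB)
108 MB → memory block 7 (remaining 55 MB)
107 MB → memory block 8 (remaining 149 MB)
Final memory blocks: [89,93] [86,85,85] [90,90] [99,97] [106,96] [90,109] [93,108] [107].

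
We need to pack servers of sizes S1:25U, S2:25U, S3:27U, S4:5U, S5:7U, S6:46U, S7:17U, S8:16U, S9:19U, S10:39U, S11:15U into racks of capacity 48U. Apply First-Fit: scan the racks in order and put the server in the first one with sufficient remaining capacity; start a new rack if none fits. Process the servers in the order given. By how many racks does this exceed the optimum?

First-Fit: [25,5,7] [25,17] [27,16] [46] [19,15] [39] → 6 racks.
Total size 241U; any packing needs at least ⌈241/48⌉ = 6 racks.
So 6 is already optimal.

0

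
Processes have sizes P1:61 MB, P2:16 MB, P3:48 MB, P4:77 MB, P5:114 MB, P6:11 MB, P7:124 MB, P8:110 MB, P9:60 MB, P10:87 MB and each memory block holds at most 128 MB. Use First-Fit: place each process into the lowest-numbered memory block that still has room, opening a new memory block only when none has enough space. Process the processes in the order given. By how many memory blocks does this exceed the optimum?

1

First-Fit: [61,16,48] [77,11] [114] [124] [110] [60] [87] → 7 memory blocks.
Total size 708 MB; any packing needs at least ⌈708/128⌉ = 6 memory blocks.
An optimal packing achieves that bound: [124] [114,11] [110,16] [87] [77,48] [61,60] → 6 memory blocks.
Excess: 7 − 6 = 1.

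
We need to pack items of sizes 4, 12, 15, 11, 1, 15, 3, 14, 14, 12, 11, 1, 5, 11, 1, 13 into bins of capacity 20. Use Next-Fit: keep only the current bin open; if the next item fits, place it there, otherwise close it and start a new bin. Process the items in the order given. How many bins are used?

bin 1: place 4, 16 left
bin 1: place 12, 4 left
bin 2: place 15, 5 left
bin 3: place 11, 9 left
bin 3: place 1, 8 left
bin 4: place 15, 5 left
bin 4: place 3, 2 left
bin 5: place 14, 6 left
bin 6: place 14, 6 left
bin 7: place 12, 8 left
bin 8: place 11, 9 left
bin 8: place 1, 8 left
bin 8: place 5, 3 left
bin 9: place 11, 9 left
bin 9: place 1, 8 left
bin 10: place 13, 7 left
Final bins: [4,12] [15] [11,1] [15,3] [14] [14] [12] [11,1,5] [11,1] [13].

10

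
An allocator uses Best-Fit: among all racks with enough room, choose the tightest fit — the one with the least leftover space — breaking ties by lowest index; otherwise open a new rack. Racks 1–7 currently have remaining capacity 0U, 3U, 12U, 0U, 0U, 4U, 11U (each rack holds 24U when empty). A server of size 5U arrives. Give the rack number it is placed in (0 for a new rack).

7

Racks with room: rack 3 (12U), rack 7 (11U).
Tightest fit is rack 7 with 11U free.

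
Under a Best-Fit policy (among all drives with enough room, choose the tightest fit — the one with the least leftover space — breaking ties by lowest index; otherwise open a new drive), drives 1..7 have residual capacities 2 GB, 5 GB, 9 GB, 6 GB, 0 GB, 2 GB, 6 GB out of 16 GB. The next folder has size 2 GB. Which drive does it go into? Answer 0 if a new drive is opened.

1

Drives with room: drive 1 (2 GB), drive 2 (5 GB), drive 3 (9 GB), drive 4 (6 GB), drive 6 (2 GB), drive 7 (6 GB).
Tightest fit is drive 1 with 2 GB free.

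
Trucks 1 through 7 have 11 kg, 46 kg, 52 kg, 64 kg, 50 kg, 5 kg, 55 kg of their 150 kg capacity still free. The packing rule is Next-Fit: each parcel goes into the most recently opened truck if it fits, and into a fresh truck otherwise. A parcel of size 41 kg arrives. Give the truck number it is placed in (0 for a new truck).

7

Next-Fit only looks at truck 7, which has 55 kg free.
41 kg fits there.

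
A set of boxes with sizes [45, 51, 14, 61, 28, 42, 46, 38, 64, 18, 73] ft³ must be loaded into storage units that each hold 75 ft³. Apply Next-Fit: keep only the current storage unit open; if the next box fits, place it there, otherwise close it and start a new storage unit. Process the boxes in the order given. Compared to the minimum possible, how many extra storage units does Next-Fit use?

Next-Fit: [45] [51,14] [61] [28,42] [46] [38] [64] [18] [73] → 9 storage units.
8 boxes exceed 37.5 ft³ (half the capacity), and no two of those can share a storage unit, so at least 8 storage units are needed.
An optimal packing achieves that bound: [73] [64] [61,14] [51,18] [46,28] [45] [42] [38] → 8 storage units.
Excess: 9 − 8 = 1.

1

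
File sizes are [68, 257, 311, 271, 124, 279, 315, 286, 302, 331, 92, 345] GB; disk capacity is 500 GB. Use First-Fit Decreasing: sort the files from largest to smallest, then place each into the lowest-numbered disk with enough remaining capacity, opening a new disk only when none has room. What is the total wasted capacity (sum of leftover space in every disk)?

1519

Sorted descending: 345, 331, 315, 311, 302, 286, 279, 271, 257, 124, 92, 68.
345 GB → disk 1 (remaining 155 GB)
331 GB → disk 2 (remaining 169 GB)
315 GB → disk 3 (remaining 185 GB)
311 GB → disk 4 (remaining 189 GB)
302 GB → disk 5 (remaining 198 GB)
286 GB → disk 6 (remaining 214 GB)
279 GB → disk 7 (remaining 221 GB)
271 GB → disk 8 (remaining 229 GB)
257 GB → disk 9 (remaining 243 GB)
124 GB → disk 1 (remaining 31 GB)
92 GB → disk 2 (remaining 77 GB)
68 GB → disk 2 (remaining 9 GB)
9 disks × 500 GB = 4500 GB; used 2981 GB; unused 1519 GB.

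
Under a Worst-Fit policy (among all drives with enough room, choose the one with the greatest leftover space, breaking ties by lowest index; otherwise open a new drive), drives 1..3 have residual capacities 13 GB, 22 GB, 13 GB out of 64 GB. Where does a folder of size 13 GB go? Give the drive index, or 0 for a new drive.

2

Drives with room: drive 1 (13 GB), drive 2 (22 GB), drive 3 (13 GB).
Most room is drive 2 with 22 GB free.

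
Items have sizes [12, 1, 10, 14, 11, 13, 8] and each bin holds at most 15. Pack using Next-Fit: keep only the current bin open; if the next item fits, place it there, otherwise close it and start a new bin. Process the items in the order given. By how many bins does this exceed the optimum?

0

Next-Fit: [12,1] [10] [14] [11] [13] [8] → 6 bins.
6 items exceed 7.5 (half the capacity), and no two of those can share a bin, so at least 6 bins are needed.
So 6 is already optimal.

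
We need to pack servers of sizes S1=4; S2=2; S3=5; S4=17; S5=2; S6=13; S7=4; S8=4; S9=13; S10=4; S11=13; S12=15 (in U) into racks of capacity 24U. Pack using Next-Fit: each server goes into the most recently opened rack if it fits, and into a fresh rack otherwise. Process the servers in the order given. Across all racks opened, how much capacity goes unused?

48

S1 (4U) → rack 1 (remaining 20U)
S2 (2U) → rack 1 (remaining 18U)
S3 (5U) → rack 1 (remaining 13U)
S4 (17U) → rack 2 (remaining 7U)
S5 (2U) → rack 2 (remaining 5U)
S6 (13U) → rack 3 (remaining 11U)
S7 (4U) → rack 3 (remaining 7U)
S8 (4U) → rack 3 (remaining 3U)
S9 (13U) → rack 4 (remaining 11U)
S10 (4U) → rack 4 (remaining 7U)
S11 (13U) → rack 5 (remaining 11U)
S12 (15U) → rack 6 (remaining 9U)
6 racks × 24U = 144U; used 96U; unused 48U.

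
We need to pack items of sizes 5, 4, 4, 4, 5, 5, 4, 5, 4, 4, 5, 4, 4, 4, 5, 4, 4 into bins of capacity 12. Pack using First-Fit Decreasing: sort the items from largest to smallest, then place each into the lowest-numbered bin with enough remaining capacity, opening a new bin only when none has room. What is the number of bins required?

Sorted descending: 5, 5, 5, 5, 5, 5, 4, 4, 4, 4, 4, 4, 4, 4, 4, 4, 4.
Put 5 in bin 1; 7 remain.
Put 5 in bin 1; 2 remain.
Put 5 in bin 2; 7 remain.
Put 5 in bin 2; 2 remain.
Put 5 in bin 3; 7 remain.
Put 5 in bin 3; 2 remain.
Put 4 in bin 4; 8 remain.
Put 4 in bin 4; 4 remain.
Put 4 in bin 4; 0 remain.
Put 4 in bin 5; 8 remain.
Put 4 in bin 5; 4 remain.
Put 4 in bin 5; 0 remain.
Put 4 in bin 6; 8 remain.
Put 4 in bin 6; 4 remain.
Put 4 in bin 6; 0 remain.
Put 4 in bin 7; 8 remain.
Put 4 in bin 7; 4 remain.

7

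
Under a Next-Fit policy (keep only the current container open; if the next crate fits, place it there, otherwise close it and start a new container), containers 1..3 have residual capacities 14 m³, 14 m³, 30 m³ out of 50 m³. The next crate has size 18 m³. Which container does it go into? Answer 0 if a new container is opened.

3

Next-Fit only looks at container 3, which has 30 m³ free.
18 m³ fits there.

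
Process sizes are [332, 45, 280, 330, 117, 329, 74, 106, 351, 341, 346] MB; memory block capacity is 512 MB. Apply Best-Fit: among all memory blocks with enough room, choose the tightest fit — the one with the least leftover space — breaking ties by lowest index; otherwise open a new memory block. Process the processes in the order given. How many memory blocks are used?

7

332 MB → memory block 1 (remaining 180 MB)
45 MB → memory block 1 (remaining 135 MB)
280 MB → memory block 2 (remaining 232 MB)
330 MB → memory block 3 (remaining 182 MB)
117 MB → memory block 1 (remaining 18 MB)
329 MB → memory block 4 (remaining 183 MB)
74 MB → memory block 3 (remaining 108 MB)
106 MB → memory block 3 (remaining 2 MB)
351 MB → memory block 5 (remaining 161 MB)
341 MB → memory block 6 (remaining 171 MB)
346 MB → memory block 7 (remaining 166 MB)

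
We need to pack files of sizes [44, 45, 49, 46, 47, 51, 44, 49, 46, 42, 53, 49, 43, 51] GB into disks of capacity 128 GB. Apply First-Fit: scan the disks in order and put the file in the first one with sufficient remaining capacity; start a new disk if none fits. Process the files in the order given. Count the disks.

44 GB → disk 1 (remaining 84 GB)
45 GB → disk 1 (remaining 39 GB)
49 GB → disk 2 (remaining 79 GB)
46 GB → disk 2 (remaining 33 GB)
47 GB → disk 3 (remaining 81 GB)
51 GB → disk 3 (remaining 30 GB)
44 GB → disk 4 (remaining 84 GB)
49 GB → disk 4 (remaining 35 GB)
46 GB → disk 5 (remaining 82 GB)
42 GB → disk 5 (remaining 40 GB)
53 GB → disk 6 (remaining 75 GB)
49 GB → disk 6 (remaining 26 GB)
43 GB → disk 7 (remaining 85 GB)
51 GB → disk 7 (remaining 34 GB)
Final disks: [44,45] [49,46] [47,51] [44,49] [46,42] [53,49] [43,51].

7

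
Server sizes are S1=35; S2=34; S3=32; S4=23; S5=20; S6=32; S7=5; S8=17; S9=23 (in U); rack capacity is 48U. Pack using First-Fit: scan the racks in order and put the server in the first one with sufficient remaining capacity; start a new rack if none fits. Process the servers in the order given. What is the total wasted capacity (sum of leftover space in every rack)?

67

S1 (35U) → rack 1 (remaining 13U)
S2 (34U) → rack 2 (remaining 14U)
S3 (32U) → rack 3 (remaining 16U)
S4 (23U) → rack 4 (remaining 25U)
S5 (20U) → rack 4 (remaining 5U)
S6 (32U) → rack 5 (remaining 16U)
S7 (5U) → rack 1 (remaining 8U)
S8 (17U) → rack 6 (remaining 31U)
S9 (23U) → rack 6 (remaining 8U)
6 racks × 48U = 288U; used 221U; unused 67U.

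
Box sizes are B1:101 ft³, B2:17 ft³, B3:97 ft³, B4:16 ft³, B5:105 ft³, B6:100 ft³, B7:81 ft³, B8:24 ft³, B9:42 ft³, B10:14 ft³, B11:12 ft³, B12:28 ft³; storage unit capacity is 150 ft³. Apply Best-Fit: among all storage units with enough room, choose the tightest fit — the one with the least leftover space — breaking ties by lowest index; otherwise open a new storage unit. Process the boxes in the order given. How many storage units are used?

storage unit 1: place B1 (101 ft³), 49 ft³ left
storage unit 1: place B2 (17 ft³), 32 ft³ left
storage unit 2: place B3 (97 ft³), 53 ft³ left
storage unit 1: place B4 (16 ft³), 16 ft³ left
storage unit 3: place B5 (105 ft³), 45 ft³ left
storage unit 4: place B6 (100 ft³), 50 ft³ left
storage unit 5: place B7 (81 ft³), 69 ft³ left
storage unit 3: place B8 (24 ft³), 21 ft³ left
storage unit 4: place B9 (42 ft³), 8 ft³ left
storage unit 1: place B10 (14 ft³), 2 ft³ left
storage unit 3: place B11 (12 ft³), 9 ft³ left
storage unit 2: place B12 (28 ft³), 25 ft³ left
Final storage units: [101,17,16,14] [97,28] [105,24,12] [100,42] [81].

5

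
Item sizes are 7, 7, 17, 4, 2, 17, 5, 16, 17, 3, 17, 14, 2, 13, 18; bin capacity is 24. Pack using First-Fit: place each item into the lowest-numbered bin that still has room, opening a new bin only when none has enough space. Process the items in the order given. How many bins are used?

9

7 → bin 1 (remaining 17)
7 → bin 1 (remaining 10)
17 → bin 2 (remaining 7)
4 → bin 1 (remaining 6)
2 → bin 1 (remaining 4)
17 → bin 3 (remaining 7)
5 → bin 2 (remaining 2)
16 → bin 4 (remaining 8)
17 → bin 5 (remaining 7)
3 → bin 1 (remaining 1)
17 → bin 6 (remaining 7)
14 → bin 7 (remaining 10)
2 → bin 2 (remaining 0)
13 → bin 8 (remaining 11)
18 → bin 9 (remaining 6)
Final bins: [7,7,4,2,3] [17,5,2] [17] [16] [17] [17] [14] [13] [18].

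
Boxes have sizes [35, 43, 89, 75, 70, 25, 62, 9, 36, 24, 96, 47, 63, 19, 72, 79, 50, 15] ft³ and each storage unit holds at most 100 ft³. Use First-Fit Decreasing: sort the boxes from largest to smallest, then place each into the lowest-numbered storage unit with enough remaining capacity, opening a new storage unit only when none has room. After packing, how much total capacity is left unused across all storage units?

91

Sorted descending: 96, 89, 79, 75, 72, 70, 63, 62, 50, 47, 43, 36, 35, 25, 24, 19, 15, 9.
Put 96 ft³ in storage unit 1; 4 ft³ remain.
Put 89 ft³ in storage unit 2; 11 ft³ remain.
Put 79 ft³ in storage unit 3; 21 ft³ remain.
Put 75 ft³ in storage unit 4; 25 ft³ remain.
Put 72 ft³ in storage unit 5; 28 ft³ remain.
Put 70 ft³ in storage unit 6; 30 ft³ remain.
Put 63 ft³ in storage unit 7; 37 ft³ remain.
Put 62 ft³ in storage unit 8; 38 ft³ remain.
Put 50 ft³ in storage unit 9; 50 ft³ remain.
Put 47 ft³ in storage unit 9; 3 ft³ remain.
Put 43 ft³ in storage unit 10; 57 ft³ remain.
Put 36 ft³ in storage unit 7; 1 ft³ remain.
Put 35 ft³ in storage unit 8; 3 ft³ remain.
Put 25 ft³ in storage unit 4; 0 ft³ remain.
Put 24 ft³ in storage unit 5; 4 ft³ remain.
Put 19 ft³ in storage unit 3; 2 ft³ remain.
Put 15 ft³ in storage unit 6; 15 ft³ remain.
Put 9 ft³ in storage unit 2; 2 ft³ remain.
10 storage units × 100 ft³ = 1000 ft³; used 909 ft³; unused 91 ft³.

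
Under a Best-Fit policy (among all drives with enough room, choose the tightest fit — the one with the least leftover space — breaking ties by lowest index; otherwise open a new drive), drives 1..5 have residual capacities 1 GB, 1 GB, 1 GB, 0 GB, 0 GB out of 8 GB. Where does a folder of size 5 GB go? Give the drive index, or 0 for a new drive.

0

No drive has ≥ 5 GB free, so a new drive is opened.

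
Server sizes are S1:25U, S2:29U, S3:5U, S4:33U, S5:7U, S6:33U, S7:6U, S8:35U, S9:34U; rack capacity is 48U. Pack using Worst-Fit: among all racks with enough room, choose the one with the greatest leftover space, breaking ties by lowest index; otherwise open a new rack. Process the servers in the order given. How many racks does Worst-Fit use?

6

rack 1: place S1 (25U), 23U left
rack 2: place S2 (29U), 19U left
rack 1: place S3 (5U), 18U left
rack 3: place S4 (33U), 15U left
rack 2: place S5 (7U), 12U left
rack 4: place S6 (33U), 15U left
rack 1: place S7 (6U), 12U left
rack 5: place S8 (35U), 13U left
rack 6: place S9 (34U), 14U left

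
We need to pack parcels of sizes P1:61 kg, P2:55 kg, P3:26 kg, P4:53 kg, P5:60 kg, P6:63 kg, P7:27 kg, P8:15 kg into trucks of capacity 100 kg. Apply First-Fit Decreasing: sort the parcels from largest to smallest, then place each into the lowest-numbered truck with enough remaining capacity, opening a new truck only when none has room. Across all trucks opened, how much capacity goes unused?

Sorted descending: 63, 61, 60, 55, 53, 27, 26, 15.
Put 63 kg in truck 1; 37 kg remain.
Put 61 kg in truck 2; 39 kg remain.
Put 60 kg in truck 3; 40 kg remain.
Put 55 kg in truck 4; 45 kg remain.
Put 53 kg in truck 5; 47 kg remain.
Put 27 kg in truck 1; 10 kg remain.
Put 26 kg in truck 2; 13 kg remain.
Put 15 kg in truck 3; 25 kg remain.
5 trucks × 100 kg = 500 kg; used 360 kg; unused 140 kg.

140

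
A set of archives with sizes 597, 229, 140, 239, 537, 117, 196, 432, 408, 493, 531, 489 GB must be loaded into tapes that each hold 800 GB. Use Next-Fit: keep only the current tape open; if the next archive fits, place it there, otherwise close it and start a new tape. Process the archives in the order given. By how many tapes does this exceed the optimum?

Next-Fit: [597] [229,140,239] [537,117] [196,432] [408] [493] [531] [489] → 8 tapes.
7 archives exceed 400 GB (half the capacity), and no two of those can share a tape, so at least 7 tapes are needed.
An optimal packing achieves that bound: [597,196] [537,239] [531,229] [493,140,117] [489] [432] [408] → 7 tapes.
Excess: 8 − 7 = 1.

1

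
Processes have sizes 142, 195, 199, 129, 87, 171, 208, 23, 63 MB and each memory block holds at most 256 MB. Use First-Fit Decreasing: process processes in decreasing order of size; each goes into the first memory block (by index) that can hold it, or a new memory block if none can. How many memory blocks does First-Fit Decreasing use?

Sorted descending: 208, 199, 195, 171, 142, 129, 87, 63, 23.
208 MB → memory block 1 (remaining 48 MB)
199 MB → memory block 2 (remaining 57 MB)
195 MB → memory block 3 (remaining 61 MB)
171 MB → memory block 4 (remaining 85 MB)
142 MB → memory block 5 (remaining 114 MB)
129 MB → memory block 6 (remaining 127 MB)
87 MB → memory block 5 (remaining 27 MB)
63 MB → memory block 4 (remaining 22 MB)
23 MB → memory block 1 (remaining 25 MB)

6 memory blocks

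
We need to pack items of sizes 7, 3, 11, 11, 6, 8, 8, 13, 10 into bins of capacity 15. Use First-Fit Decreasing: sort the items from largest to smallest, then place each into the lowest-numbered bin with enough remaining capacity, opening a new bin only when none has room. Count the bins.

Sorted descending: 13, 11, 11, 10, 8, 8, 7, 6, 3.
13 → bin 1 (remaining 2)
11 → bin 2 (remaining 4)
11 → bin 3 (remaining 4)
10 → bin 4 (remaining 5)
8 → bin 5 (remaining 7)
8 → bin 6 (remaining 7)
7 → bin 5 (remaining 0)
6 → bin 6 (remaining 1)
3 → bin 2 (remaining 1)
Final bins: [13] [11,3] [11] [10] [8,7] [8,6].

6 bins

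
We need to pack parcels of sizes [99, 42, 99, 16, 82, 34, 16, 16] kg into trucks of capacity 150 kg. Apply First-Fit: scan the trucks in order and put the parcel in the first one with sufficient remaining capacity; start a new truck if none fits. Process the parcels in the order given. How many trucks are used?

3 trucks

Put 99 kg in truck 1; 51 kg remain.
Put 42 kg in truck 1; 9 kg remain.
Put 99 kg in truck 2; 51 kg remain.
Put 16 kg in truck 2; 35 kg remain.
Put 82 kg in truck 3; 68 kg remain.
Put 34 kg in truck 2; 1 kg remain.
Put 16 kg in truck 3; 52 kg remain.
Put 16 kg in truck 3; 36 kg remain.
Final trucks: [99,42] [99,16,34] [82,16,16].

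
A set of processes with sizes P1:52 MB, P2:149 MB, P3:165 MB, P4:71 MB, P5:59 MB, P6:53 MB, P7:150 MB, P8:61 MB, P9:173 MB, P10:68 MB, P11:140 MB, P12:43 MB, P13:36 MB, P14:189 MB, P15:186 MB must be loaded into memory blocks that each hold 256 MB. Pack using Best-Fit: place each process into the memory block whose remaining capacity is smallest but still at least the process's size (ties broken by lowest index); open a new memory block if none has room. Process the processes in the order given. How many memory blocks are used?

Put P1 (52 MB) in memory block 1; 204 MB remain.
Put P2 (149 MB) in memory block 1; 55 MB remain.
Put P3 (165 MB) in memory block 2; 91 MB remain.
Put P4 (71 MB) in memory block 2; 20 MB remain.
Put P5 (59 MB) in memory block 3; 197 MB remain.
Put P6 (53 MB) in memory block 1; 2 MB remain.
Put P7 (150 MB) in memory block 3; 47 MB remain.
Put P8 (61 MB) in memory block 4; 195 MB remain.
Put P9 (173 MB) in memory block 4; 22 MB remain.
Put P10 (68 MB) in memory block 5; 188 MB remain.
Put P11 (140 MB) in memory block 5; 48 MB remain.
Put P12 (43 MB) in memory block 3; 4 MB remain.
Put P13 (36 MB) in memory block 5; 12 MB remain.
Put P14 (189 MB) in memory block 6; 67 MB remain.
Put P15 (186 MB) in memory block 7; 70 MB remain.
Final memory blocks: [52,149,53] [165,71] [59,150,43] [61,173] [68,140,36] [189] [186].

7 memory blocks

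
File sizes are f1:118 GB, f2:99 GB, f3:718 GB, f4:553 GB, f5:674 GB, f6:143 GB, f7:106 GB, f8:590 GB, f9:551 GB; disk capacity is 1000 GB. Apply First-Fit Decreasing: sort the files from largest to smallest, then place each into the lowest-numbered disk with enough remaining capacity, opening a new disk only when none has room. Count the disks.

Sorted descending: 718, 674, 590, 553, 551, 143, 118, 106, 99.
718 GB → disk 1 (remaining 282 GB)
674 GB → disk 2 (remaining 326 GB)
590 GB → disk 3 (remaining 410 GB)
553 GB → disk 4 (remaining 447 GB)
551 GB → disk 5 (remaining 449 GB)
143 GB → disk 1 (remaining 139 GB)
118 GB → disk 1 (remaining 21 GB)
106 GB → disk 2 (remaining 220 GB)
99 GB → disk 2 (remaining 121 GB)
Final disks: [718,143,118] [674,106,99] [590] [553] [551].

5 disks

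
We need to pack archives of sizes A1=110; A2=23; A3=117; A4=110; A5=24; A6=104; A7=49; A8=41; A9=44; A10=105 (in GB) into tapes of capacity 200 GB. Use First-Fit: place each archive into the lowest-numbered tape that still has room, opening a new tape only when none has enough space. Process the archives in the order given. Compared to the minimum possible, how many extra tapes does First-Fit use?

First-Fit: [110,23,24,41] [117,49] [110,44] [104] [105] → 5 tapes.
5 archives exceed 100 GB (half the capacity), and no two of those can share a tape, so at least 5 tapes are needed.
So 5 is already optimal.

0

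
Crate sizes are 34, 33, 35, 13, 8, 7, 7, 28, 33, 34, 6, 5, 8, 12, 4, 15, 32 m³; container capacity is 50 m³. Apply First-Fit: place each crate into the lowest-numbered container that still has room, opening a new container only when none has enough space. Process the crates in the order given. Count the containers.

34 m³ → container 1 (remaining 16 m³)
33 m³ → container 2 (remaining 17 m³)
35 m³ → container 3 (remaining 15 m³)
13 m³ → container 1 (remaining 3 m³)
8 m³ → container 2 (remaining 9 m³)
7 m³ → container 2 (remaining 2 m³)
7 m³ → container 3 (remaining 8 m³)
28 m³ → container 4 (remaining 22 m³)
33 m³ → container 5 (remaining 17 m³)
34 m³ → container 6 (remaining 16 m³)
6 m³ → container 3 (remaining 2 m³)
5 m³ → container 4 (remaining 17 m³)
8 m³ → container 4 (remaining 9 m³)
12 m³ → container 5 (remaining 5 m³)
4 m³ → container 4 (remaining 5 m³)
15 m³ → container 6 (remaining 1 m³)
32 m³ → container 7 (remaining 18 m³)

7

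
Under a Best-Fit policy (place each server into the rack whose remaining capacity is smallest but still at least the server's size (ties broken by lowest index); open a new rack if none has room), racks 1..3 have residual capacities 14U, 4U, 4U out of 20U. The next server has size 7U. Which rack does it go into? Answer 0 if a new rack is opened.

1

Racks with room: rack 1 (14U).
Tightest fit is rack 1 with 14U free.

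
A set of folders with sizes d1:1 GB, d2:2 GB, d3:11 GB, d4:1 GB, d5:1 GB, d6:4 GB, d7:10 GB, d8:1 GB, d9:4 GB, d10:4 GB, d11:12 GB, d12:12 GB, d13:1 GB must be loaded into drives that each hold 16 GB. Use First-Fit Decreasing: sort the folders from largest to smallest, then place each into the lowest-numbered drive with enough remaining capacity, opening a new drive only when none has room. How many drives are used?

Sorted descending: 12, 12, 11, 10, 4, 4, 4, 2, 1, 1, 1, 1, 1.
drive 1: place 12 GB, 4 GB left
drive 2: place 12 GB, 4 GB left
drive 3: place 11 GB, 5 GB left
drive 4: place 10 GB, 6 GB left
drive 1: place 4 GB, 0 GB left
drive 2: place 4 GB, 0 GB left
drive 3: place 4 GB, 1 GB left
drive 4: place 2 GB, 4 GB left
drive 3: place 1 GB, 0 GB left
drive 4: place 1 GB, 3 GB left
drive 4: place 1 GB, 2 GB left
drive 4: place 1 GB, 1 GB left
drive 4: place 1 GB, 0 GB left
Final drives: [12,4] [12,4] [11,4,1] [10,2,1,1,1,1].

4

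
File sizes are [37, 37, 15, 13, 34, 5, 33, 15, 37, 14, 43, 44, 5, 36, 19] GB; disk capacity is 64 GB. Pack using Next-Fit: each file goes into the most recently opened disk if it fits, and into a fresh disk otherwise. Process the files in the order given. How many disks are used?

8

Put 37 GB in disk 1; 27 GB remain.
Put 37 GB in disk 2; 27 GB remain.
Put 15 GB in disk 2; 12 GB remain.
Put 13 GB in disk 3; 51 GB remain.
Put 34 GB in disk 3; 17 GB remain.
Put 5 GB in disk 3; 12 GB remain.
Put 33 GB in disk 4; 31 GB remain.
Put 15 GB in disk 4; 16 GB remain.
Put 37 GB in disk 5; 27 GB remain.
Put 14 GB in disk 5; 13 GB remain.
Put 43 GB in disk 6; 21 GB remain.
Put 44 GB in disk 7; 20 GB remain.
Put 5 GB in disk 7; 15 GB remain.
Put 36 GB in disk 8; 28 GB remain.
Put 19 GB in disk 8; 9 GB remain.
Final disks: [37] [37,15] [13,34,5] [33,15] [37,14] [43] [44,5] [36,19].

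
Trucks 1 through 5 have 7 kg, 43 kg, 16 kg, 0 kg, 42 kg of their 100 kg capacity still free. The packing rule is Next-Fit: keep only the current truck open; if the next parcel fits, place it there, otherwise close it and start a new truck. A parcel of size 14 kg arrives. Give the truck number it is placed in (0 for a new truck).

5

Next-Fit only looks at truck 5, which has 42 kg free.
14 kg fits there.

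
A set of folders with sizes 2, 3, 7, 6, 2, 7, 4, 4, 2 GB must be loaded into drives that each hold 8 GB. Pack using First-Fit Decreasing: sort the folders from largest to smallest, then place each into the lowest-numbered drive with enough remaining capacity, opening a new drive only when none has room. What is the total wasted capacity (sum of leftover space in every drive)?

Sorted descending: 7, 7, 6, 4, 4, 3, 2, 2, 2.
7 GB → drive 1 (remaining 1 GB)
7 GB → drive 2 (remaining 1 GB)
6 GB → drive 3 (remaining 2 GB)
4 GB → drive 4 (remaining 4 GB)
4 GB → drive 4 (remaining 0 GB)
3 GB → drive 5 (remaining 5 GB)
2 GB → drive 3 (remaining 0 GB)
2 GB → drive 5 (remaining 3 GB)
2 GB → drive 5 (remaining 1 GB)
5 drives × 8 GB = 40 GB; used 37 GB; unused 3 GB.

3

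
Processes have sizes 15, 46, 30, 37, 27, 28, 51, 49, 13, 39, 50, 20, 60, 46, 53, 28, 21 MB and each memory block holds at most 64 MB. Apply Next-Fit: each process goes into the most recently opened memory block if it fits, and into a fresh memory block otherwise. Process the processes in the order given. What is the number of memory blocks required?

13

Put 15 MB in memory block 1; 49 MB remain.
Put 46 MB in memory block 1; 3 MB remain.
Put 30 MB in memory block 2; 34 MB remain.
Put 37 MB in memory block 3; 27 MB remain.
Put 27 MB in memory block 3; 0 MB remain.
Put 28 MB in memory block 4; 36 MB remain.
Put 51 MB in memory block 5; 13 MB remain.
Put 49 MB in memory block 6; 15 MB remain.
Put 13 MB in memory block 6; 2 MB remain.
Put 39 MB in memory block 7; 25 MB remain.
Put 50 MB in memory block 8; 14 MB remain.
Put 20 MB in memory block 9; 44 MB remain.
Put 60 MB in memory block 10; 4 MB remain.
Put 46 MB in memory block 11; 18 MB remain.
Put 53 MB in memory block 12; 11 MB remain.
Put 28 MB in memory block 13; 36 MB remain.
Put 21 MB in memory block 13; 15 MB remain.
Final memory blocks: [15,46] [30] [37,27] [28] [51] [49,13] [39] [50] [20] [60] [46] [53] [28,21].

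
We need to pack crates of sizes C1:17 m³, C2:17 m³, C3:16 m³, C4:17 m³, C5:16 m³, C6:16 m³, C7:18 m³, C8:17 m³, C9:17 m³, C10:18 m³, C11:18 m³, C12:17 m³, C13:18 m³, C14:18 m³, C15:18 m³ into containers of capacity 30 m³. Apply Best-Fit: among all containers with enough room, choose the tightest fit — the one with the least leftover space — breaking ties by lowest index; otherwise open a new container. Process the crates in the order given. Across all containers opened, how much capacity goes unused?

Put C1 (17 m³) in container 1; 13 m³ remain.
Put C2 (17 m³) in container 2; 13 m³ remain.
Put C3 (16 m³) in container 3; 14 m³ remain.
Put C4 (17 m³) in container 4; 13 m³ remain.
Put C5 (16 m³) in container 5; 14 m³ remain.
Put C6 (16 m³) in container 6; 14 m³ remain.
Put C7 (18 m³) in container 7; 12 m³ remain.
Put C8 (17 m³) in container 8; 13 m³ remain.
Put C9 (17 m³) in container 9; 13 m³ remain.
Put C10 (18 m³) in container 10; 12 m³ remain.
Put C11 (18 m³) in container 11; 12 m³ remain.
Put C12 (17 m³) in container 12; 13 m³ remain.
Put C13 (18 m³) in container 13; 12 m³ remain.
Put C14 (18 m³) in container 14; 12 m³ remain.
Put C15 (18 m³) in container 15; 12 m³ remain.
15 containers × 30 m³ = 450 m³; used 258 m³; unused 192 m³.

192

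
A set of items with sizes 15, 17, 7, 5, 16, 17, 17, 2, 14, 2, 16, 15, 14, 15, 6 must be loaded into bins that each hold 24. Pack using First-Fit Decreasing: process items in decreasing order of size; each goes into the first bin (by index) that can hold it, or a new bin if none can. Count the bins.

10

Sorted descending: 17, 17, 17, 16, 16, 15, 15, 15, 14, 14, 7, 6, 5, 2, 2.
bin 1: place 17, 7 left
bin 2: place 17, 7 left
bin 3: place 17, 7 left
bin 4: place 16, 8 left
bin 5: place 16, 8 left
bin 6: place 15, 9 left
bin 7: place 15, 9 left
bin 8: place 15, 9 left
bin 9: place 14, 10 left
bin 10: place 14, 10 left
bin 1: place 7, 0 left
bin 2: place 6, 1 left
bin 3: place 5, 2 left
bin 3: place 2, 0 left
bin 4: place 2, 6 left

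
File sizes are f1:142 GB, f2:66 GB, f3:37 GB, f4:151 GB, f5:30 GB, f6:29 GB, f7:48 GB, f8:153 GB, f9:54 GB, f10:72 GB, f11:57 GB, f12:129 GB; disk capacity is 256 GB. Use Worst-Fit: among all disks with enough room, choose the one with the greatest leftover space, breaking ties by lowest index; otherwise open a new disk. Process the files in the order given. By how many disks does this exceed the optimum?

Worst-Fit: [142,66,37] [151,30,29] [48,153,54] [72,57] [129] → 5 disks.
Total size 968 GB; any packing needs at least ⌈968/256⌉ = 4 disks.
An optimal packing achieves that bound: [153,72,30] [151,66,37] [142,57,54] [129,48,29] → 4 disks.
Excess: 5 − 4 = 1.

1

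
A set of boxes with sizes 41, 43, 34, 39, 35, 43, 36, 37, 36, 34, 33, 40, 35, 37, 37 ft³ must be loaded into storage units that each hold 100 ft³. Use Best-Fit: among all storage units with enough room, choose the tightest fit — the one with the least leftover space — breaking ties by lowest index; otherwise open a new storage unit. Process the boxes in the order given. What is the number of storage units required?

storage unit 1: place 41 ft³, 59 ft³ left
storage unit 1: place 43 ft³, 16 ft³ left
storage unit 2: place 34 ft³, 66 ft³ left
storage unit 2: place 39 ft³, 27 ft³ left
storage unit 3: place 35 ft³, 65 ft³ left
storage unit 3: place 43 ft³, 22 ft³ left
storage unit 4: place 36 ft³, 64 ft³ left
storage unit 4: place 37 ft³, 27 ft³ left
storage unit 5: place 36 ft³, 64 ft³ left
storage unit 5: place 34 ft³, 30 ft³ left
storage unit 6: place 33 ft³, 67 ft³ left
storage unit 6: place 40 ft³, 27 ft³ left
storage unit 7: place 35 ft³, 65 ft³ left
storage unit 7: place 37 ft³, 28 ft³ left
storage unit 8: place 37 ft³, 63 ft³ left

8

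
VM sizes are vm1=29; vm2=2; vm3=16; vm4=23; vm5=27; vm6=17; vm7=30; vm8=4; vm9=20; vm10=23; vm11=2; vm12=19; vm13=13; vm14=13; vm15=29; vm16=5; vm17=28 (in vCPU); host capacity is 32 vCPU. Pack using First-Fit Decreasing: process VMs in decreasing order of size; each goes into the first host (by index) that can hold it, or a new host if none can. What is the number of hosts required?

Sorted descending: 30, 29, 29, 28, 27, 23, 23, 20, 19, 17, 16, 13, 13, 5, 4, 2, 2.
host 1: place 30 vCPU, 2 vCPU left
host 2: place 29 vCPU, 3 vCPU left
host 3: place 29 vCPU, 3 vCPU left
host 4: place 28 vCPU, 4 vCPU left
host 5: place 27 vCPU, 5 vCPU left
host 6: place 23 vCPU, 9 vCPU left
host 7: place 23 vCPU, 9 vCPU left
host 8: place 20 vCPU, 12 vCPU left
host 9: place 19 vCPU, 13 vCPU left
host 10: place 17 vCPU, 15 vCPU left
host 11: place 16 vCPU, 16 vCPU left
host 9: place 13 vCPU, 0 vCPU left
host 10: place 13 vCPU, 2 vCPU left
host 5: place 5 vCPU, 0 vCPU left
host 4: place 4 vCPU, 0 vCPU left
host 1: place 2 vCPU, 0 vCPU left
host 2: place 2 vCPU, 1 vCPU left

11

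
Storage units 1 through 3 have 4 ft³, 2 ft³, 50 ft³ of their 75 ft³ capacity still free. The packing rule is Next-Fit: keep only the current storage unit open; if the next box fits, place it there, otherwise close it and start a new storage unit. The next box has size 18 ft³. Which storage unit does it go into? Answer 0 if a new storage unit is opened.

3

Next-Fit only looks at storage unit 3, which has 50 ft³ free.
18 ft³ fits there.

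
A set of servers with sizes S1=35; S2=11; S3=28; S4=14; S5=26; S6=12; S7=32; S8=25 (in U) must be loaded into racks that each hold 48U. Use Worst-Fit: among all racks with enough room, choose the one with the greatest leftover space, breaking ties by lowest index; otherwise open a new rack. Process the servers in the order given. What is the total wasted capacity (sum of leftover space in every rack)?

rack 1: place S1 (35U), 13U left
rack 1: place S2 (11U), 2U left
rack 2: place S3 (28U), 20U left
rack 2: place S4 (14U), 6U left
rack 3: place S5 (26U), 22U left
rack 3: place S6 (12U), 10U left
rack 4: place S7 (32U), 16U left
rack 5: place S8 (25U), 23U left
5 racks × 48U = 240U; used 183U; unused 57U.

57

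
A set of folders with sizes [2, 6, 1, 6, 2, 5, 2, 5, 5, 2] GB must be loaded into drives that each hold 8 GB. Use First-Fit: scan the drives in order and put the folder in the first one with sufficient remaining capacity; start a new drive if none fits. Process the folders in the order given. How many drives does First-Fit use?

5

Put 2 GB in drive 1; 6 GB remain.
Put 6 GB in drive 1; 0 GB remain.
Put 1 GB in drive 2; 7 GB remain.
Put 6 GB in drive 2; 1 GB remain.
Put 2 GB in drive 3; 6 GB remain.
Put 5 GB in drive 3; 1 GB remain.
Put 2 GB in drive 4; 6 GB remain.
Put 5 GB in drive 4; 1 GB remain.
Put 5 GB in drive 5; 3 GB remain.
Put 2 GB in drive 5; 1 GB remain.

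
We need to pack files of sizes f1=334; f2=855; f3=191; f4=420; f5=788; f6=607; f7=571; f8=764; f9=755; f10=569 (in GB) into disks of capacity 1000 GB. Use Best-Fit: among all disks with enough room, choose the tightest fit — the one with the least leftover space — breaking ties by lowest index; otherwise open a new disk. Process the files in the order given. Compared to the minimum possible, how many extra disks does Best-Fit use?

1

Best-Fit: [334,191,420] [855] [788] [607] [571] [764] [755] [569] → 8 disks.
7 files exceed 500 GB (half the capacity), and no two of those can share a disk, so at least 7 disks are needed.
An optimal packing achieves that bound: [855] [788,191] [764] [755] [607,334] [571,420] [569] → 7 disks.
Excess: 8 − 7 = 1.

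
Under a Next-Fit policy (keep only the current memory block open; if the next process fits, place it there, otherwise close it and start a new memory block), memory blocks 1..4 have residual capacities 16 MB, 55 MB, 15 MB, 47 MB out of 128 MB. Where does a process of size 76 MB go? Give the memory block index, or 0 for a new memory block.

0

Next-Fit only looks at memory block 4, which has 47 MB free.
76 MB does not fit, so a new memory block is opened.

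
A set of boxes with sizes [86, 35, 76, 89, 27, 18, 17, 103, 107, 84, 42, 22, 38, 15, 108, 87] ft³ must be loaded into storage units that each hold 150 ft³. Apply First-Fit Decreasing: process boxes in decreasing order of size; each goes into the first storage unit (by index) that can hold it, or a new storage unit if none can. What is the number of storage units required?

8 storage units

Sorted descending: 108, 107, 103, 89, 87, 86, 84, 76, 42, 38, 35, 27, 22, 18, 17, 15.
108 ft³ → storage unit 1 (remaining 42 ft³)
107 ft³ → storage unit 2 (remaining 43 ft³)
103 ft³ → storage unit 3 (remaining 47 ft³)
89 ft³ → storage unit 4 (remaining 61 ft³)
87 ft³ → storage unit 5 (remaining 63 ft³)
86 ft³ → storage unit 6 (remaining 64 ft³)
84 ft³ → storage unit 7 (remaining 66 ft³)
76 ft³ → storage unit 8 (remaining 74 ft³)
42 ft³ → storage unit 1 (remaining 0 ft³)
38 ft³ → storage unit 2 (remaining 5 ft³)
35 ft³ → storage unit 3 (remaining 12 ft³)
27 ft³ → storage unit 4 (remaining 34 ft³)
22 ft³ → storage unit 4 (remaining 12 ft³)
18 ft³ → storage unit 5 (remaining 45 ft³)
17 ft³ → storage unit 5 (remaining 28 ft³)
15 ft³ → storage unit 5 (remaining 13 ft³)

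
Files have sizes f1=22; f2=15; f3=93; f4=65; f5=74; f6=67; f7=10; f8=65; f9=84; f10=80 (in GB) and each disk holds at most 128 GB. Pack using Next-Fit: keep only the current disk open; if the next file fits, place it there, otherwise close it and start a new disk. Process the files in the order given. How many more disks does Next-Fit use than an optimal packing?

Next-Fit: [22,15] [93] [65] [74] [67,10] [65] [84] [80] → 8 disks.
7 files exceed 64 GB (half the capacity), and no two of those can share a disk, so at least 7 disks are needed.
An optimal packing achieves that bound: [93,22,10] [84,15] [80] [74] [67] [65] [65] → 7 disks.
Excess: 8 − 7 = 1.

1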